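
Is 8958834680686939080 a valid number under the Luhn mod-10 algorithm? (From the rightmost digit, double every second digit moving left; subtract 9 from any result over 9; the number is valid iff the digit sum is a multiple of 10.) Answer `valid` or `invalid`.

invalid

From the right, keep odd positions and double even positions (subtract 9 from any doubled value over 9):
  doubled (positions 2,4,...): 7 9 9 7 0 3 6 7 9 → sum 57
  kept (positions 1,3,...): 0 0 3 6 6 8 4 8 5 8 → sum 48
Total = 105.
105 mod 10 = 5, so the number is invalid.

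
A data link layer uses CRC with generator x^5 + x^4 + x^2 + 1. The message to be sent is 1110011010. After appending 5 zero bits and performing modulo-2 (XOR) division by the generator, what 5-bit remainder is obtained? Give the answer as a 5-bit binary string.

11011

Append 5 zeros: 111001101000000. Divide by 110101 (XOR where the leading bit is 1):
  pos 0: 111001 XOR 110101 = 001100
  pos 2: 110010 XOR 110101 = 000111
  pos 5: 111100 XOR 110101 = 001001
  pos 7: 100100 XOR 110101 = 010001
  pos 8: 100010 XOR 110101 = 010111
  pos 9: 101110 XOR 110101 = 011011
Remainder (last 5 bits) = 11011. This is the CRC / FCS.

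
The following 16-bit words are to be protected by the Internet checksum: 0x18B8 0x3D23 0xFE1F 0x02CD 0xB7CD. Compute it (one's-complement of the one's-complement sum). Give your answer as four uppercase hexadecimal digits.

F169

One's-complement addition (fold any carry out of bit 15 back into bit 0):
  0x18B8 + 0x3D23 = 0x055DB
  0x55DB + 0xFE1F = 0x153FA → wrap carry → 0x53FB
  0x53FB + 0x02CD = 0x056C8
  0x56C8 + 0xB7CD = 0x10E95 → wrap carry → 0x0E96
One's-complement sum = 0x0E96.
Checksum = ~0x0E96 & 0xFFFF = 0xF169.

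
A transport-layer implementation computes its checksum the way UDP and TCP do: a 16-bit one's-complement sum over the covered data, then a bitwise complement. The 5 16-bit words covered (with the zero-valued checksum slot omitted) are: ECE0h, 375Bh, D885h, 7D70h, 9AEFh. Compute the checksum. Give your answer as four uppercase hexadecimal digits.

One's-complement addition (fold any carry out of bit 15 back into bit 0):
  0xECE0 + 0x375B = 0x1243B → wrap carry → 0x243C
  0x243C + 0xD885 = 0x0FCC1
  0xFCC1 + 0x7D70 = 0x17A31 → wrap carry → 0x7A32
  0x7A32 + 0x9AEF = 0x11521 → wrap carry → 0x1522
One's-complement sum = 0x1522.
Checksum = ~0x1522 & 0xFFFF = 0xEADD.

EADD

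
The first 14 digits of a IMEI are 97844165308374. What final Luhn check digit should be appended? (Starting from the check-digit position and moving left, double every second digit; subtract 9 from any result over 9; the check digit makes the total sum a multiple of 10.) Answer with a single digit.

5

Partial digits right→left: 4 7 3 8 0 3 5 6 1 4 4 8 7 9
Double every second digit counting from the check-digit position (so the 1st, 3rd, 5th, ... of the partial from the right).
  doubled (with −9 where >9): 8 6 0 1 2 8 5 → sum 30
  kept as-is: 7 8 3 6 4 8 9 → sum 45
Total = 30 + 45 = 75.
Check digit = (10 − (75 mod 10)) mod 10 = 5.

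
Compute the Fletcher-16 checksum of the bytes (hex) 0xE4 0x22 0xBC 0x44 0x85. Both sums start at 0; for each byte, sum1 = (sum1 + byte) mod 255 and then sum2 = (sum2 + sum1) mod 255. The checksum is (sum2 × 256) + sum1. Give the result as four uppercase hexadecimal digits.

458D

Running sums (mod 255):
  after byte 0 (0xE4): sum1=228, sum2=228
  after byte 1 (0x22): sum1=7, sum2=235
  after byte 2 (0xBC): sum1=195, sum2=175
  after byte 3 (0x44): sum1=8, sum2=183
  after byte 4 (0x85): sum1=141, sum2=69
Checksum = sum2·256 + sum1 = 69·256 + 141 = 17805 = 0x458D.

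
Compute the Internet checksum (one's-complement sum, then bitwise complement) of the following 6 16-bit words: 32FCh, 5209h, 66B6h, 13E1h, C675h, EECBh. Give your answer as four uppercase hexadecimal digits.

4B21

One's-complement addition (fold any carry out of bit 15 back into bit 0):
  0x32FC + 0x5209 = 0x08505
  0x8505 + 0x66B6 = 0x0EBBB
  0xEBBB + 0x13E1 = 0x0FF9C
  0xFF9C + 0xC675 = 0x1C611 → wrap carry → 0xC612
  0xC612 + 0xEECB = 0x1B4DD → wrap carry → 0xB4DE
One's-complement sum = 0xB4DE.
Checksum = ~0xB4DE & 0xFFFF = 0x4B21.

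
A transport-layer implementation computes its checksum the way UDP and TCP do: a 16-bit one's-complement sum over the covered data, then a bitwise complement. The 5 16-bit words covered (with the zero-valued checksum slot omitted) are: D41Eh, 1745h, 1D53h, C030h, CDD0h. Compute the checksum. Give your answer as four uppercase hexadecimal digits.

One's-complement addition (fold any carry out of bit 15 back into bit 0):
  0xD41E + 0x1745 = 0x0EB63
  0xEB63 + 0x1D53 = 0x108B6 → wrap carry → 0x08B7
  0x08B7 + 0xC030 = 0x0C8E7
  0xC8E7 + 0xCDD0 = 0x196B7 → wrap carry → 0x96B8
One's-complement sum = 0x96B8.
Checksum = ~0x96B8 & 0xFFFF = 0x6947.

6947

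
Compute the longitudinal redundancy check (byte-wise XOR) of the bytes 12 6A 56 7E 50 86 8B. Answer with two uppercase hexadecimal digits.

0D

XOR the bytes together:
  start with 0x12
  0x12 ⊕ 0x6A = 0x78
  0x78 ⊕ 0x56 = 0x2E
  0x2E ⊕ 0x7E = 0x50
  0x50 ⊕ 0x50 = 0x00
  0x00 ⊕ 0x86 = 0x86
  0x86 ⊕ 0x8B = 0x0D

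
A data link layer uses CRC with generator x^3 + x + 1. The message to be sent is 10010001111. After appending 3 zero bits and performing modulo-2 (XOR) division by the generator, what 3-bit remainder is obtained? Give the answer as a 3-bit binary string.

001

Append 3 zeros: 10010001111000. Divide by 1011 (XOR where the leading bit is 1):
  pos 0: 1001 XOR 1011 = 0010
  pos 2: 1000 XOR 1011 = 0011
  pos 4: 1101 XOR 1011 = 0110
  pos 5: 1101 XOR 1011 = 0110
  pos 6: 1101 XOR 1011 = 0110
  pos 7: 1101 XOR 1011 = 0110
  pos 8: 1100 XOR 1011 = 0111
  pos 9: 1110 XOR 1011 = 0101
  pos 10: 1010 XOR 1011 = 0001
Remainder (last 3 bits) = 001. This is the CRC / FCS.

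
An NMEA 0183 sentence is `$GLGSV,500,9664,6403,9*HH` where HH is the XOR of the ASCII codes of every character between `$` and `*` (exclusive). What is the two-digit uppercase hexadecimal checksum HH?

XOR the ASCII codes of the payload characters:
  'G' = 0x47 → acc = 0x47
  'L' = 0x4C → acc = 0x0B
  'G' = 0x47 → acc = 0x4C
  'S' = 0x53 → acc = 0x1F
  'V' = 0x56 → acc = 0x49
  ',' = 0x2C → acc = 0x65
  '5' = 0x35 → acc = 0x50
  '0' = 0x30 → acc = 0x60
  '0' = 0x30 → acc = 0x50
  ',' = 0x2C → acc = 0x7C
  '9' = 0x39 → acc = 0x45
  '6' = 0x36 → acc = 0x73
  '6' = 0x36 → acc = 0x45
  '4' = 0x34 → acc = 0x71
  ',' = 0x2C → acc = 0x5D
  '6' = 0x36 → acc = 0x6B
  '4' = 0x34 → acc = 0x5F
  '0' = 0x30 → acc = 0x6F
  '3' = 0x33 → acc = 0x5C
  ',' = 0x2C → acc = 0x70
  '9' = 0x39 → acc = 0x49
Checksum = 0x49.

49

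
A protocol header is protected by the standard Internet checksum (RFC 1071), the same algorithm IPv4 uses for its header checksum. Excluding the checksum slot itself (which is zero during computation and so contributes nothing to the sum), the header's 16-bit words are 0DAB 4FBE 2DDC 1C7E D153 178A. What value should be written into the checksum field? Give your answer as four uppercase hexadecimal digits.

6F5E

One's-complement addition (fold any carry out of bit 15 back into bit 0):
  0x0DAB + 0x4FBE = 0x05D69
  0x5D69 + 0x2DDC = 0x08B45
  0x8B45 + 0x1C7E = 0x0A7C3
  0xA7C3 + 0xD153 = 0x17916 → wrap carry → 0x7917
  0x7917 + 0x178A = 0x090A1
One's-complement sum = 0x90A1.
Checksum = ~0x90A1 & 0xFFFF = 0x6F5E.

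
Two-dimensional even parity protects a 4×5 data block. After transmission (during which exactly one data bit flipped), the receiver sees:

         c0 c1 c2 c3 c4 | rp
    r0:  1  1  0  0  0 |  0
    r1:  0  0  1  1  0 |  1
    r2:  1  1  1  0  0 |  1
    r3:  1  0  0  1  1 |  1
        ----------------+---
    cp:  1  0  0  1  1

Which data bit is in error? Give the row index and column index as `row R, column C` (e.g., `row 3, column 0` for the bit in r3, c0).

Recompute each row's even parity and compare to rp:
  r0: data parity 0, sent rp 0 → ok
  r1: data parity 0, sent rp 1 → mismatch
  r2: data parity 1, sent rp 1 → ok
  r3: data parity 1, sent rp 1 → ok
Recompute each column's even parity and compare to cp:
  c0: data parity 1, sent cp 1 → ok
  c1: data parity 0, sent cp 0 → ok
  c2: data parity 0, sent cp 0 → ok
  c3: data parity 0, sent cp 1 → mismatch
  c4: data parity 1, sent cp 1 → ok
Exactly one row (r1) and one column (c3) fail → the flipped bit is at their intersection.

row 1, column 3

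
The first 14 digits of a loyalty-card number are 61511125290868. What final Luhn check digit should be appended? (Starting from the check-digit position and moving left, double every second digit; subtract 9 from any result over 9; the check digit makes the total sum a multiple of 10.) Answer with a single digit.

Partial digits right→left: 8 6 8 0 9 2 5 2 1 1 1 5 1 6
Double every second digit counting from the check-digit position (so the 1st, 3rd, 5th, ... of the partial from the right).
  doubled (with −9 where >9): 7 7 9 1 2 2 2 → sum 30
  kept as-is: 6 0 2 2 1 5 6 → sum 22
Total = 30 + 22 = 52.
Check digit = (10 − (52 mod 10)) mod 10 = 8.

8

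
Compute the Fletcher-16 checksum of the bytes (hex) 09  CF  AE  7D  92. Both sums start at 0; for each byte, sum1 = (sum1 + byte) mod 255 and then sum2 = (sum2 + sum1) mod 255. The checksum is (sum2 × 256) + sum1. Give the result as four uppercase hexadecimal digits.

Running sums (mod 255):
  after byte 0 (09): sum1=9, sum2=9
  after byte 1 (CF): sum1=216, sum2=225
  after byte 2 (AE): sum1=135, sum2=105
  after byte 3 (7D): sum1=5, sum2=110
  after byte 4 (92): sum1=151, sum2=6
Checksum = sum2·256 + sum1 = 6·256 + 151 = 1687 = 0x0697.

0697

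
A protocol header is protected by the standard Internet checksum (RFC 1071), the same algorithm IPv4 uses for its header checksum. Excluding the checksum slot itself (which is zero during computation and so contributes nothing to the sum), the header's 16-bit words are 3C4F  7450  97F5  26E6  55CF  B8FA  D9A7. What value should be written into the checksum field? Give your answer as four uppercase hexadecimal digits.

One's-complement addition (fold any carry out of bit 15 back into bit 0):
  0x3C4F + 0x7450 = 0x0B09F
  0xB09F + 0x97F5 = 0x14894 → wrap carry → 0x4895
  0x4895 + 0x26E6 = 0x06F7B
  0x6F7B + 0x55CF = 0x0C54A
  0xC54A + 0xB8FA = 0x17E44 → wrap carry → 0x7E45
  0x7E45 + 0xD9A7 = 0x157EC → wrap carry → 0x57ED
One's-complement sum = 0x57ED.
Checksum = ~0x57ED & 0xFFFF = 0xA812.

A812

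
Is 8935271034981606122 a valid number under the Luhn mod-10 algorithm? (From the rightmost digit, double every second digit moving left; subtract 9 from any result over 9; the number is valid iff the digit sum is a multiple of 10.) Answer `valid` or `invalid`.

From the right, keep odd positions and double even positions (subtract 9 from any doubled value over 9):
  doubled (positions 2,4,...): 4 3 3 7 8 0 5 1 9 → sum 40
  kept (positions 1,3,...): 2 1 0 1 9 3 1 2 3 8 → sum 30
Total = 70.
70 mod 10 = 0, so the number is valid.

valid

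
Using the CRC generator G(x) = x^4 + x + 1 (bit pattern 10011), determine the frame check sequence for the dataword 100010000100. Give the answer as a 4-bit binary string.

0011

Append 4 zeros: 1000100001000000. Divide by 10011 (XOR where the leading bit is 1):
  pos 0: 10001 XOR 10011 = 00010
  pos 3: 10000 XOR 10011 = 00011
  pos 6: 11010 XOR 10011 = 01001
  pos 7: 10010 XOR 10011 = 00001
  pos 11: 10000 XOR 10011 = 00011
Remainder (last 4 bits) = 0011. This is the CRC / FCS.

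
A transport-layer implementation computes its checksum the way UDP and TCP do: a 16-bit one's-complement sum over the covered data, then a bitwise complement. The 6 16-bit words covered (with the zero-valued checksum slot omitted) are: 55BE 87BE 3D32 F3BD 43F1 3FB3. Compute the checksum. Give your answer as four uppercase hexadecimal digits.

6DEE

One's-complement addition (fold any carry out of bit 15 back into bit 0):
  0x55BE + 0x87BE = 0x0DD7C
  0xDD7C + 0x3D32 = 0x11AAE → wrap carry → 0x1AAF
  0x1AAF + 0xF3BD = 0x10E6C → wrap carry → 0x0E6D
  0x0E6D + 0x43F1 = 0x0525E
  0x525E + 0x3FB3 = 0x09211
One's-complement sum = 0x9211.
Checksum = ~0x9211 & 0xFFFF = 0x6DEE.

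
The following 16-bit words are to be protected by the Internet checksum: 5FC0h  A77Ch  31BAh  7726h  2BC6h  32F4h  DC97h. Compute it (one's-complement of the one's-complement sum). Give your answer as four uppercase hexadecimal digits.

1490

One's-complement addition (fold any carry out of bit 15 back into bit 0):
  0x5FC0 + 0xA77C = 0x1073C → wrap carry → 0x073D
  0x073D + 0x31BA = 0x038F7
  0x38F7 + 0x7726 = 0x0B01D
  0xB01D + 0x2BC6 = 0x0DBE3
  0xDBE3 + 0x32F4 = 0x10ED7 → wrap carry → 0x0ED8
  0x0ED8 + 0xDC97 = 0x0EB6F
One's-complement sum = 0xEB6F.
Checksum = ~0xEB6F & 0xFFFF = 0x1490.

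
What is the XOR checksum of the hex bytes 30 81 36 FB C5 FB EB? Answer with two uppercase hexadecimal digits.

XOR the bytes together:
  start with 0x30
  0x30 ⊕ 0x81 = 0xB1
  0xB1 ⊕ 0x36 = 0x87
  0x87 ⊕ 0xFB = 0x7C
  0x7C ⊕ 0xC5 = 0xB9
  0xB9 ⊕ 0xFB = 0x42
  0x42 ⊕ 0xEB = 0xA9

A9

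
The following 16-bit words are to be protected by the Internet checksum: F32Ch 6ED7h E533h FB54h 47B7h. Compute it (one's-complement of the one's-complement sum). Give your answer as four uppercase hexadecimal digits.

One's-complement addition (fold any carry out of bit 15 back into bit 0):
  0xF32C + 0x6ED7 = 0x16203 → wrap carry → 0x6204
  0x6204 + 0xE533 = 0x14737 → wrap carry → 0x4738
  0x4738 + 0xFB54 = 0x1428C → wrap carry → 0x428D
  0x428D + 0x47B7 = 0x08A44
One's-complement sum = 0x8A44.
Checksum = ~0x8A44 & 0xFFFF = 0x75BB.

75BB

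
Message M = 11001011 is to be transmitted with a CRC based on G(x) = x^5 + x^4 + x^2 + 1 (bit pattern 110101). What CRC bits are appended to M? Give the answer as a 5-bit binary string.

Append 5 zeros: 1100101100000. Divide by 110101 (XOR where the leading bit is 1):
  pos 0: 110010 XOR 110101 = 000111
  pos 3: 111110 XOR 110101 = 001011
  pos 5: 101100 XOR 110101 = 011001
  pos 6: 110010 XOR 110101 = 000111
Remainder (last 5 bits) = 01110. This is the CRC / FCS.

01110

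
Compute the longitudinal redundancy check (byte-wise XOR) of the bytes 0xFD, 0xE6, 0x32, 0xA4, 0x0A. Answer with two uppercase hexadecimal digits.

87

XOR the bytes together:
  start with 0xFD
  0xFD ⊕ 0xE6 = 0x1B
  0x1B ⊕ 0x32 = 0x29
  0x29 ⊕ 0xA4 = 0x8D
  0x8D ⊕ 0x0A = 0x87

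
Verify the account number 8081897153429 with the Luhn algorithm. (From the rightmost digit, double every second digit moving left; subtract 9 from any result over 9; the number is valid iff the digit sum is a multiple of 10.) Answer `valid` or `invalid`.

From the right, keep odd positions and double even positions (subtract 9 from any doubled value over 9):
  doubled (positions 2,4,...): 4 6 2 9 2 0 → sum 23
  kept (positions 1,3,...): 9 4 5 7 8 8 8 → sum 49
Total = 72.
72 mod 10 = 2, so the number is invalid.

invalid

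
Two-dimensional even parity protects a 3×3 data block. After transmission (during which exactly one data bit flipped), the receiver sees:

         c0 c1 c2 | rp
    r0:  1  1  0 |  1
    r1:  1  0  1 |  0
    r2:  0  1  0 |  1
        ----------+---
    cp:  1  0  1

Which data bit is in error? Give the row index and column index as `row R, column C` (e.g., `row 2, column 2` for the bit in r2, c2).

row 0, column 0

Recompute each row's even parity and compare to rp:
  r0: data parity 0, sent rp 1 → mismatch
  r1: data parity 0, sent rp 0 → ok
  r2: data parity 1, sent rp 1 → ok
Recompute each column's even parity and compare to cp:
  c0: data parity 0, sent cp 1 → mismatch
  c1: data parity 0, sent cp 0 → ok
  c2: data parity 1, sent cp 1 → ok
Exactly one row (r0) and one column (c0) fail → the flipped bit is at their intersection.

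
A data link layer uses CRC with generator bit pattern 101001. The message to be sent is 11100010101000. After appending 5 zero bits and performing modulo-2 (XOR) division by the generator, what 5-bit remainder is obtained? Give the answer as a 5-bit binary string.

Append 5 zeros: 1110001010100000000. Divide by 101001 (XOR where the leading bit is 1):
  pos 0: 111000 XOR 101001 = 010001
  pos 1: 100011 XOR 101001 = 001010
  pos 3: 101001 XOR 101001 = 000000
  pos 10: 100000 XOR 101001 = 001001
  pos 12: 100100 XOR 101001 = 001101
Remainder (last 5 bits) = 11010. This is the CRC / FCS.

11010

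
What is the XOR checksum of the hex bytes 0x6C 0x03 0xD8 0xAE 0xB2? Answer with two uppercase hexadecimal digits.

AB

XOR the bytes together:
  start with 0x6C
  0x6C ⊕ 0x03 = 0x6F
  0x6F ⊕ 0xD8 = 0xB7
  0xB7 ⊕ 0xAE = 0x19
  0x19 ⊕ 0xB2 = 0xAB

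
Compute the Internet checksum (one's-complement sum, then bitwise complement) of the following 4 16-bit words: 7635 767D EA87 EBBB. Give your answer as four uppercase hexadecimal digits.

One's-complement addition (fold any carry out of bit 15 back into bit 0):
  0x7635 + 0x767D = 0x0ECB2
  0xECB2 + 0xEA87 = 0x1D739 → wrap carry → 0xD73A
  0xD73A + 0xEBBB = 0x1C2F5 → wrap carry → 0xC2F6
One's-complement sum = 0xC2F6.
Checksum = ~0xC2F6 & 0xFFFF = 0x3D09.

3D09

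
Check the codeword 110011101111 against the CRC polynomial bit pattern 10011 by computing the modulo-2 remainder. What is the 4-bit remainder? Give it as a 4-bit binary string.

0111

Modulo-2 division of 110011101111 by 10011:
  pos 0: 11001 XOR 10011 = 01010
  pos 1: 10101 XOR 10011 = 00110
  pos 3: 11010 XOR 10011 = 01001
  pos 4: 10011 XOR 10011 = 00000
Remainder = 0111 (nonzero — an error is detected).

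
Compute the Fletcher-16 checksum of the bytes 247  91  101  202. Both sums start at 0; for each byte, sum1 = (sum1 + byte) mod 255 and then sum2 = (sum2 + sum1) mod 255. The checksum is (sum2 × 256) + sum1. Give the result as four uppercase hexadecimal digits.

8783

Running sums (mod 255):
  after byte 0 (247): sum1=247, sum2=247
  after byte 1 (91): sum1=83, sum2=75
  after byte 2 (101): sum1=184, sum2=4
  after byte 3 (202): sum1=131, sum2=135
Checksum = sum2·256 + sum1 = 135·256 + 131 = 34691 = 0x8783.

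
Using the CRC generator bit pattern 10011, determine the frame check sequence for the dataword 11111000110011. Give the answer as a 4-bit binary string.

Append 4 zeros: 111110001100110000. Divide by 10011 (XOR where the leading bit is 1):
  pos 0: 11111 XOR 10011 = 01100
  pos 1: 11000 XOR 10011 = 01011
  pos 2: 10110 XOR 10011 = 00101
  pos 4: 10101 XOR 10011 = 00110
  pos 6: 11010 XOR 10011 = 01001
  pos 7: 10010 XOR 10011 = 00001
  pos 11: 11100 XOR 10011 = 01111
  pos 12: 11110 XOR 10011 = 01101
  pos 13: 11010 XOR 10011 = 01001
Remainder (last 4 bits) = 1001. This is the CRC / FCS.

1001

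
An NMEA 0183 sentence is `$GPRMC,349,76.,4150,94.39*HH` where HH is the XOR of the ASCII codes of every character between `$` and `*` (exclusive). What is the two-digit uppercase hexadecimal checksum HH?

73

XOR the ASCII codes of the payload characters:
  'G' = 0x47 → acc = 0x47
  'P' = 0x50 → acc = 0x17
  'R' = 0x52 → acc = 0x45
  'M' = 0x4D → acc = 0x08
  'C' = 0x43 → acc = 0x4B
  ',' = 0x2C → acc = 0x67
  '3' = 0x33 → acc = 0x54
  '4' = 0x34 → acc = 0x60
  '9' = 0x39 → acc = 0x59
  ',' = 0x2C → acc = 0x75
  '7' = 0x37 → acc = 0x42
  '6' = 0x36 → acc = 0x74
  '.' = 0x2E → acc = 0x5A
  ',' = 0x2C → acc = 0x76
  '4' = 0x34 → acc = 0x42
  '1' = 0x31 → acc = 0x73
  '5' = 0x35 → acc = 0x46
  '0' = 0x30 → acc = 0x76
  ',' = 0x2C → acc = 0x5A
  '9' = 0x39 → acc = 0x63
  '4' = 0x34 → acc = 0x57
  '.' = 0x2E → acc = 0x79
  '3' = 0x33 → acc = 0x4A
  '9' = 0x39 → acc = 0x73
Checksum = 0x73.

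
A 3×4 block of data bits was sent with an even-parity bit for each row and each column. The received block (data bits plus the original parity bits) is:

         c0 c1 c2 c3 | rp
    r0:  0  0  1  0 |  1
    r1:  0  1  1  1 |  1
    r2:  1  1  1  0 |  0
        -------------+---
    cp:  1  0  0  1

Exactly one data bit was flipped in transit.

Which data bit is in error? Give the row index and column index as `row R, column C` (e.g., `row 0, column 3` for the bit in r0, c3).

Recompute each row's even parity and compare to rp:
  r0: data parity 1, sent rp 1 → ok
  r1: data parity 1, sent rp 1 → ok
  r2: data parity 1, sent rp 0 → mismatch
Recompute each column's even parity and compare to cp:
  c0: data parity 1, sent cp 1 → ok
  c1: data parity 0, sent cp 0 → ok
  c2: data parity 1, sent cp 0 → mismatch
  c3: data parity 1, sent cp 1 → ok
Exactly one row (r2) and one column (c2) fail → the flipped bit is at their intersection.

row 2, column 2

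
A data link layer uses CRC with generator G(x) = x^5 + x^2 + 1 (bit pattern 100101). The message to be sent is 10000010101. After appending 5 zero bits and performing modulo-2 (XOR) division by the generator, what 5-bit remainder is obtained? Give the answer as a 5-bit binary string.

10100

Append 5 zeros: 1000001010100000. Divide by 100101 (XOR where the leading bit is 1):
  pos 0: 100000 XOR 100101 = 000101
  pos 3: 101101 XOR 100101 = 001000
  pos 5: 100001 XOR 100101 = 000100
  pos 8: 100000 XOR 100101 = 000101
Remainder (last 5 bits) = 10100. This is the CRC / FCS.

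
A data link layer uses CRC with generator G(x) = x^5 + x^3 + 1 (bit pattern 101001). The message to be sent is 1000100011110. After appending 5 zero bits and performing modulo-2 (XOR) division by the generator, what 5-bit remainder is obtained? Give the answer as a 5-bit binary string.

Append 5 zeros: 100010001111000000. Divide by 101001 (XOR where the leading bit is 1):
  pos 0: 100010 XOR 101001 = 001011
  pos 2: 101100 XOR 101001 = 000101
  pos 5: 101111 XOR 101001 = 000110
  pos 8: 110100 XOR 101001 = 011101
  pos 9: 111010 XOR 101001 = 010011
  pos 10: 100110 XOR 101001 = 001111
  pos 12: 111100 XOR 101001 = 010101
Remainder (last 5 bits) = 10101. This is the CRC / FCS.

10101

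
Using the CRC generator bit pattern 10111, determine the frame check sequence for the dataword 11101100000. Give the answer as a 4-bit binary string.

1000

Append 4 zeros: 111011000000000. Divide by 10111 (XOR where the leading bit is 1):
  pos 0: 11101 XOR 10111 = 01010
  pos 1: 10101 XOR 10111 = 00010
  pos 4: 10000 XOR 10111 = 00111
  pos 6: 11100 XOR 10111 = 01011
  pos 7: 10110 XOR 10111 = 00001
Remainder (last 4 bits) = 1000. This is the CRC / FCS.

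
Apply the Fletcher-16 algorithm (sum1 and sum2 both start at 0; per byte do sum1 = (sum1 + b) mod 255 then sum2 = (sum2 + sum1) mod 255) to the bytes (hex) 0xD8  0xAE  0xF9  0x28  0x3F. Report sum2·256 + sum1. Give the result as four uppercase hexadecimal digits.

Running sums (mod 255):
  after byte 0 (0xD8): sum1=216, sum2=216
  after byte 1 (0xAE): sum1=135, sum2=96
  after byte 2 (0xF9): sum1=129, sum2=225
  after byte 3 (0x28): sum1=169, sum2=139
  after byte 4 (0x3F): sum1=232, sum2=116
Checksum = sum2·256 + sum1 = 116·256 + 232 = 29928 = 0x74E8.

74E8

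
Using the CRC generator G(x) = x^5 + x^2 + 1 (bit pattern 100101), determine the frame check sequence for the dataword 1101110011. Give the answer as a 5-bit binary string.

Append 5 zeros: 110111001100000. Divide by 100101 (XOR where the leading bit is 1):
  pos 0: 110111 XOR 100101 = 010010
  pos 1: 100100 XOR 100101 = 000001
  pos 6: 101100 XOR 100101 = 001001
  pos 8: 100100 XOR 100101 = 000001
Remainder (last 5 bits) = 00010. This is the CRC / FCS.

00010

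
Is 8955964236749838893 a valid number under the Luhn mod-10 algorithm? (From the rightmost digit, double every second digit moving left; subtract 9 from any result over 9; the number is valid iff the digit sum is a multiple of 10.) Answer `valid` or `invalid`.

valid

From the right, keep odd positions and double even positions (subtract 9 from any doubled value over 9):
  doubled (positions 2,4,...): 9 7 7 8 3 4 3 1 9 → sum 51
  kept (positions 1,3,...): 3 8 3 9 7 3 4 9 5 8 → sum 59
Total = 110.
110 mod 10 = 0, so the number is valid.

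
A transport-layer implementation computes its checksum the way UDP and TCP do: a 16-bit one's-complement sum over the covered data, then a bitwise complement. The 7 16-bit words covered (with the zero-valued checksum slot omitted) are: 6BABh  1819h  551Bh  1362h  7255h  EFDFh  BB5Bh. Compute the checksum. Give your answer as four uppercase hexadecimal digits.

One's-complement addition (fold any carry out of bit 15 back into bit 0):
  0x6BAB + 0x1819 = 0x083C4
  0x83C4 + 0x551B = 0x0D8DF
  0xD8DF + 0x1362 = 0x0EC41
  0xEC41 + 0x7255 = 0x15E96 → wrap carry → 0x5E97
  0x5E97 + 0xEFDF = 0x14E76 → wrap carry → 0x4E77
  0x4E77 + 0xBB5B = 0x109D2 → wrap carry → 0x09D3
One's-complement sum = 0x09D3.
Checksum = ~0x09D3 & 0xFFFF = 0xF62C.

F62C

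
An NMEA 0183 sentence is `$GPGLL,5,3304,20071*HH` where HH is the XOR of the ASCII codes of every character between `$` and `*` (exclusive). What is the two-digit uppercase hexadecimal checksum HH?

XOR the ASCII codes of the payload characters:
  'G' = 0x47 → acc = 0x47
  'P' = 0x50 → acc = 0x17
  'G' = 0x47 → acc = 0x50
  'L' = 0x4C → acc = 0x1C
  'L' = 0x4C → acc = 0x50
  ',' = 0x2C → acc = 0x7C
  '5' = 0x35 → acc = 0x49
  ',' = 0x2C → acc = 0x65
  '3' = 0x33 → acc = 0x56
  '3' = 0x33 → acc = 0x65
  '0' = 0x30 → acc = 0x55
  '4' = 0x34 → acc = 0x61
  ',' = 0x2C → acc = 0x4D
  '2' = 0x32 → acc = 0x7F
  '0' = 0x30 → acc = 0x4F
  '0' = 0x30 → acc = 0x7F
  '7' = 0x37 → acc = 0x48
  '1' = 0x31 → acc = 0x79
Checksum = 0x79.

79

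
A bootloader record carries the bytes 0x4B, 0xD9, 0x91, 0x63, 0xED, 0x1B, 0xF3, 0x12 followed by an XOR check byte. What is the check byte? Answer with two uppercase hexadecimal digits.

XOR the bytes together:
  start with 0x4B
  0x4B ⊕ 0xD9 = 0x92
  0x92 ⊕ 0x91 = 0x03
  0x03 ⊕ 0x63 = 0x60
  0x60 ⊕ 0xED = 0x8D
  0x8D ⊕ 0x1B = 0x96
  0x96 ⊕ 0xF3 = 0x65
  0x65 ⊕ 0x12 = 0x77

77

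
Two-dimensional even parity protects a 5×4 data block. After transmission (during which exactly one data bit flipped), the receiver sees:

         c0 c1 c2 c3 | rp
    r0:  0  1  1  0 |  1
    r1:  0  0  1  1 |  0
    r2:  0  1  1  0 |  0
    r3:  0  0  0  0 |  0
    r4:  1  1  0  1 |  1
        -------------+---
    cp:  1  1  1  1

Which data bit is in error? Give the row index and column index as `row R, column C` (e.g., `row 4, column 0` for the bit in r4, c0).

row 0, column 3

Recompute each row's even parity and compare to rp:
  r0: data parity 0, sent rp 1 → mismatch
  r1: data parity 0, sent rp 0 → ok
  r2: data parity 0, sent rp 0 → ok
  r3: data parity 0, sent rp 0 → ok
  r4: data parity 1, sent rp 1 → ok
Recompute each column's even parity and compare to cp:
  c0: data parity 1, sent cp 1 → ok
  c1: data parity 1, sent cp 1 → ok
  c2: data parity 1, sent cp 1 → ok
  c3: data parity 0, sent cp 1 → mismatch
Exactly one row (r0) and one column (c3) fail → the flipped bit is at their intersection.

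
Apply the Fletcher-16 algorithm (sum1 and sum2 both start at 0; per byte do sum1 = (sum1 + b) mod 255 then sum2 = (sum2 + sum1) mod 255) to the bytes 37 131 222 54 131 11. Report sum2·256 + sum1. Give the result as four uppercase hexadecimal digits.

A04C

Running sums (mod 255):
  after byte 0 (37): sum1=37, sum2=37
  after byte 1 (131): sum1=168, sum2=205
  after byte 2 (222): sum1=135, sum2=85
  after byte 3 (54): sum1=189, sum2=19
  after byte 4 (131): sum1=65, sum2=84
  after byte 5 (11): sum1=76, sum2=160
Checksum = sum2·256 + sum1 = 160·256 + 76 = 41036 = 0xA04C.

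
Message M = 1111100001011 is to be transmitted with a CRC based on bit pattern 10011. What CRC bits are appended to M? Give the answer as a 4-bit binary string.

0110

Append 4 zeros: 11111000010110000. Divide by 10011 (XOR where the leading bit is 1):
  pos 0: 11111 XOR 10011 = 01100
  pos 1: 11000 XOR 10011 = 01011
  pos 2: 10110 XOR 10011 = 00101
  pos 4: 10100 XOR 10011 = 00111
  pos 6: 11110 XOR 10011 = 01101
  pos 7: 11011 XOR 10011 = 01000
  pos 8: 10001 XOR 10011 = 00010
  pos 11: 10000 XOR 10011 = 00011
Remainder (last 4 bits) = 0110. This is the CRC / FCS.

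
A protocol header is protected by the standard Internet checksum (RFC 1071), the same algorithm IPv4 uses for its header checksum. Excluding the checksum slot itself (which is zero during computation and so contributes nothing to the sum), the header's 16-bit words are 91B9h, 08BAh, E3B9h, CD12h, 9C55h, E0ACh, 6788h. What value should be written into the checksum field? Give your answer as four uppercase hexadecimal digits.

D034

One's-complement addition (fold any carry out of bit 15 back into bit 0):
  0x91B9 + 0x08BA = 0x09A73
  0x9A73 + 0xE3B9 = 0x17E2C → wrap carry → 0x7E2D
  0x7E2D + 0xCD12 = 0x14B3F → wrap carry → 0x4B40
  0x4B40 + 0x9C55 = 0x0E795
  0xE795 + 0xE0AC = 0x1C841 → wrap carry → 0xC842
  0xC842 + 0x6788 = 0x12FCA → wrap carry → 0x2FCB
One's-complement sum = 0x2FCB.
Checksum = ~0x2FCB & 0xFFFF = 0xD034.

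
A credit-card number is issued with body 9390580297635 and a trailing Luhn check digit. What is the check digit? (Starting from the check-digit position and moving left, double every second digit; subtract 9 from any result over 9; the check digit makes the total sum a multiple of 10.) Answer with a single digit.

5

Partial digits right→left: 5 3 6 7 9 2 0 8 5 0 9 3 9
Double every second digit counting from the check-digit position (so the 1st, 3rd, 5th, ... of the partial from the right).
  doubled (with −9 where >9): 1 3 9 0 1 9 9 → sum 32
  kept as-is: 3 7 2 8 0 3 → sum 23
Total = 32 + 23 = 55.
Check digit = (10 − (55 mod 10)) mod 10 = 5.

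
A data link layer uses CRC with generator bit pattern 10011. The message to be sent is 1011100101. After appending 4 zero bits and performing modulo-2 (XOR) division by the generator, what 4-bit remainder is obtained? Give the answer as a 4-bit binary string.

0001

Append 4 zeros: 10111001010000. Divide by 10011 (XOR where the leading bit is 1):
  pos 0: 10111 XOR 10011 = 00100
  pos 2: 10000 XOR 10011 = 00011
  pos 5: 11101 XOR 10011 = 01110
  pos 6: 11100 XOR 10011 = 01111
  pos 7: 11110 XOR 10011 = 01101
  pos 8: 11010 XOR 10011 = 01001
  pos 9: 10010 XOR 10011 = 00001
Remainder (last 4 bits) = 0001. This is the CRC / FCS.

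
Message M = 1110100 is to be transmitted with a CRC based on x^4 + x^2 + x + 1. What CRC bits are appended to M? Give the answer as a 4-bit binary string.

0101

Append 4 zeros: 11101000000. Divide by 10111 (XOR where the leading bit is 1):
  pos 0: 11101 XOR 10111 = 01010
  pos 1: 10100 XOR 10111 = 00011
  pos 4: 11000 XOR 10111 = 01111
  pos 5: 11110 XOR 10111 = 01001
  pos 6: 10010 XOR 10111 = 00101
Remainder (last 4 bits) = 0101. This is the CRC / FCS.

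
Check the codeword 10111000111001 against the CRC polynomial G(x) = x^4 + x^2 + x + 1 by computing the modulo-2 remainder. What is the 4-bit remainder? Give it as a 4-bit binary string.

Modulo-2 division of 10111000111001 by 10111:
  pos 0: 10111 XOR 10111 = 00000
  pos 8: 11100 XOR 10111 = 01011
  pos 9: 10111 XOR 10111 = 00000
Remainder = 0000 (zero — the frame passes the CRC check).

0000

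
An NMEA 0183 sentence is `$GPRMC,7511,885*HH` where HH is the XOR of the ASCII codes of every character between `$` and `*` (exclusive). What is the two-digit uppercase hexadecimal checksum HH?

XOR the ASCII codes of the payload characters:
  'G' = 0x47 → acc = 0x47
  'P' = 0x50 → acc = 0x17
  'R' = 0x52 → acc = 0x45
  'M' = 0x4D → acc = 0x08
  'C' = 0x43 → acc = 0x4B
  ',' = 0x2C → acc = 0x67
  '7' = 0x37 → acc = 0x50
  '5' = 0x35 → acc = 0x65
  '1' = 0x31 → acc = 0x54
  '1' = 0x31 → acc = 0x65
  ',' = 0x2C → acc = 0x49
  '8' = 0x38 → acc = 0x71
  '8' = 0x38 → acc = 0x49
  '5' = 0x35 → acc = 0x7C
Checksum = 0x7C.

7C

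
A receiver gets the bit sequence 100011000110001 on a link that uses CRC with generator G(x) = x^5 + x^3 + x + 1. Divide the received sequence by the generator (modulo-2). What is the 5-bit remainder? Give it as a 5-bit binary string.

Modulo-2 division of 100011000110001 by 101011:
  pos 0: 100011 XOR 101011 = 001000
  pos 2: 100000 XOR 101011 = 001011
  pos 4: 101101 XOR 101011 = 000110
  pos 7: 110100 XOR 101011 = 011111
  pos 8: 111110 XOR 101011 = 010101
  pos 9: 101011 XOR 101011 = 000000
Remainder = 00000 (zero — the frame passes the CRC check).

00000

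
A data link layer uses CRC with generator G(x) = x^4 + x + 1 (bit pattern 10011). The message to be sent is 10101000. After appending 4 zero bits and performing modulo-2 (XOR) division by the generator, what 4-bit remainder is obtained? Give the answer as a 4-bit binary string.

Append 4 zeros: 101010000000. Divide by 10011 (XOR where the leading bit is 1):
  pos 0: 10101 XOR 10011 = 00110
  pos 2: 11000 XOR 10011 = 01011
  pos 3: 10110 XOR 10011 = 00101
  pos 5: 10100 XOR 10011 = 00111
  pos 7: 11100 XOR 10011 = 01111
Remainder (last 4 bits) = 1111. This is the CRC / FCS.

1111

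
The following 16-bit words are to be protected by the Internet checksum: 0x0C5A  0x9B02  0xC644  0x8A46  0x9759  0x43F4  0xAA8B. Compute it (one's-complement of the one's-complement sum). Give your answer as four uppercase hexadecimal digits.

823E

One's-complement addition (fold any carry out of bit 15 back into bit 0):
  0x0C5A + 0x9B02 = 0x0A75C
  0xA75C + 0xC644 = 0x16DA0 → wrap carry → 0x6DA1
  0x6DA1 + 0x8A46 = 0x0F7E7
  0xF7E7 + 0x9759 = 0x18F40 → wrap carry → 0x8F41
  0x8F41 + 0x43F4 = 0x0D335
  0xD335 + 0xAA8B = 0x17DC0 → wrap carry → 0x7DC1
One's-complement sum = 0x7DC1.
Checksum = ~0x7DC1 & 0xFFFF = 0x823E.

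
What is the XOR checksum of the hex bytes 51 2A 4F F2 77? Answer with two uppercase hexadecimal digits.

XOR the bytes together:
  start with 0x51
  0x51 ⊕ 0x2A = 0x7B
  0x7B ⊕ 0x4F = 0x34
  0x34 ⊕ 0xF2 = 0xC6
  0xC6 ⊕ 0x77 = 0xB1

B1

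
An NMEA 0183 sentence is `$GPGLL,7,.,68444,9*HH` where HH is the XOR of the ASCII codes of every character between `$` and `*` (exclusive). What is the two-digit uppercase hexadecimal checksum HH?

4A

XOR the ASCII codes of the payload characters:
  'G' = 0x47 → acc = 0x47
  'P' = 0x50 → acc = 0x17
  'G' = 0x47 → acc = 0x50
  'L' = 0x4C → acc = 0x1C
  'L' = 0x4C → acc = 0x50
  ',' = 0x2C → acc = 0x7C
  '7' = 0x37 → acc = 0x4B
  ',' = 0x2C → acc = 0x67
  '.' = 0x2E → acc = 0x49
  ',' = 0x2C → acc = 0x65
  '6' = 0x36 → acc = 0x53
  '8' = 0x38 → acc = 0x6B
  '4' = 0x34 → acc = 0x5F
  '4' = 0x34 → acc = 0x6B
  '4' = 0x34 → acc = 0x5F
  ',' = 0x2C → acc = 0x73
  '9' = 0x39 → acc = 0x4A
Checksum = 0x4A.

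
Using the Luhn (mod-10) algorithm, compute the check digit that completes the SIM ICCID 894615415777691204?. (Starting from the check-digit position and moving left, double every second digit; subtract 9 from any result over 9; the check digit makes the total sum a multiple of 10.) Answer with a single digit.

Partial digits right→left: 4 0 2 1 9 6 7 7 7 5 1 4 5 1 6 4 9 8
Double every second digit counting from the check-digit position (so the 1st, 3rd, 5th, ... of the partial from the right).
  doubled (with −9 where >9): 8 4 9 5 5 2 1 3 9 → sum 46
  kept as-is: 0 1 6 7 5 4 1 4 8 → sum 36
Total = 46 + 36 = 82.
Check digit = (10 − (82 mod 10)) mod 10 = 8.

8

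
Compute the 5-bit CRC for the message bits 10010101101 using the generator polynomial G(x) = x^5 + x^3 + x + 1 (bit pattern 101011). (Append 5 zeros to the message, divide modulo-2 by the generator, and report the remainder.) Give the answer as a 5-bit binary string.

Append 5 zeros: 1001010110100000. Divide by 101011 (XOR where the leading bit is 1):
  pos 0: 100101 XOR 101011 = 001110
  pos 2: 111001 XOR 101011 = 010010
  pos 3: 100101 XOR 101011 = 001110
  pos 5: 111001 XOR 101011 = 010010
  pos 6: 100100 XOR 101011 = 001111
  pos 8: 111100 XOR 101011 = 010111
  pos 9: 101110 XOR 101011 = 000101
Remainder (last 5 bits) = 01010. This is the CRC / FCS.

01010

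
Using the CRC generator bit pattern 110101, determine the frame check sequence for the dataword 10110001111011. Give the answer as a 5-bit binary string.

Append 5 zeros: 1011000111101100000. Divide by 110101 (XOR where the leading bit is 1):
  pos 0: 101100 XOR 110101 = 011001
  pos 1: 110010 XOR 110101 = 000111
  pos 4: 111111 XOR 110101 = 001010
  pos 6: 101010 XOR 110101 = 011111
  pos 7: 111111 XOR 110101 = 001010
  pos 9: 101010 XOR 110101 = 011111
  pos 10: 111110 XOR 110101 = 001011
  pos 12: 101100 XOR 110101 = 011001
  pos 13: 110010 XOR 110101 = 000111
Remainder (last 5 bits) = 00111. This is the CRC / FCS.

00111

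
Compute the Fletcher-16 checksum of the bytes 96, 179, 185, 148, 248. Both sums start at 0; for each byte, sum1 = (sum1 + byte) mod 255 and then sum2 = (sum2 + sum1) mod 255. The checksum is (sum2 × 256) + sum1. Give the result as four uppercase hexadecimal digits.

005B

Running sums (mod 255):
  after byte 0 (96): sum1=96, sum2=96
  after byte 1 (179): sum1=20, sum2=116
  after byte 2 (185): sum1=205, sum2=66
  after byte 3 (148): sum1=98, sum2=164
  after byte 4 (248): sum1=91, sum2=0
Checksum = sum2·256 + sum1 = 0·256 + 91 = 91 = 0x005B.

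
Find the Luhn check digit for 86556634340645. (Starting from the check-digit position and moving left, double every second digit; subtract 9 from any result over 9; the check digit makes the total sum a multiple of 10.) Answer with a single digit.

4

Partial digits right→left: 5 4 6 0 4 3 4 3 6 6 5 5 6 8
Double every second digit counting from the check-digit position (so the 1st, 3rd, 5th, ... of the partial from the right).
  doubled (with −9 where >9): 1 3 8 8 3 1 3 → sum 27
  kept as-is: 4 0 3 3 6 5 8 → sum 29
Total = 27 + 29 = 56.
Check digit = (10 − (56 mod 10)) mod 10 = 4.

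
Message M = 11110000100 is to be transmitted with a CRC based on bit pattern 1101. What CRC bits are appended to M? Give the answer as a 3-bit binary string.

100

Append 3 zeros: 11110000100000. Divide by 1101 (XOR where the leading bit is 1):
  pos 0: 1111 XOR 1101 = 0010
  pos 2: 1000 XOR 1101 = 0101
  pos 3: 1010 XOR 1101 = 0111
  pos 4: 1110 XOR 1101 = 0011
  pos 6: 1110 XOR 1101 = 0011
  pos 8: 1100 XOR 1101 = 0001
Remainder (last 3 bits) = 100. This is the CRC / FCS.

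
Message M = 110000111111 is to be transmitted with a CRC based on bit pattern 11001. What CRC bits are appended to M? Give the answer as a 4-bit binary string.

1100

Append 4 zeros: 1100001111110000. Divide by 11001 (XOR where the leading bit is 1):
  pos 0: 11000 XOR 11001 = 00001
  pos 4: 10111 XOR 11001 = 01110
  pos 5: 11101 XOR 11001 = 00100
  pos 7: 10011 XOR 11001 = 01010
  pos 8: 10100 XOR 11001 = 01101
  pos 9: 11010 XOR 11001 = 00011
Remainder (last 4 bits) = 1100. This is the CRC / FCS.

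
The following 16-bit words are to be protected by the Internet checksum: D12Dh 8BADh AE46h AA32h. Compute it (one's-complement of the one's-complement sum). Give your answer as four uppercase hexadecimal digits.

4AAB

One's-complement addition (fold any carry out of bit 15 back into bit 0):
  0xD12D + 0x8BAD = 0x15CDA → wrap carry → 0x5CDB
  0x5CDB + 0xAE46 = 0x10B21 → wrap carry → 0x0B22
  0x0B22 + 0xAA32 = 0x0B554
One's-complement sum = 0xB554.
Checksum = ~0xB554 & 0xFFFF = 0x4AAB.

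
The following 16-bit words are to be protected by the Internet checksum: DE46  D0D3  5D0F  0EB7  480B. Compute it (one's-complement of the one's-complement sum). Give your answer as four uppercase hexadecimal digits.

9D13

One's-complement addition (fold any carry out of bit 15 back into bit 0):
  0xDE46 + 0xD0D3 = 0x1AF19 → wrap carry → 0xAF1A
  0xAF1A + 0x5D0F = 0x10C29 → wrap carry → 0x0C2A
  0x0C2A + 0x0EB7 = 0x01AE1
  0x1AE1 + 0x480B = 0x062EC
One's-complement sum = 0x62EC.
Checksum = ~0x62EC & 0xFFFF = 0x9D13.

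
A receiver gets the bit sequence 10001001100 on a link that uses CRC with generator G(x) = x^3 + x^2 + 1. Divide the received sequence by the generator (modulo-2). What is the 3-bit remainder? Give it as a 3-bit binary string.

Modulo-2 division of 10001001100 by 1101:
  pos 0: 1000 XOR 1101 = 0101
  pos 1: 1011 XOR 1101 = 0110
  pos 2: 1100 XOR 1101 = 0001
  pos 5: 1011 XOR 1101 = 0110
  pos 6: 1100 XOR 1101 = 0001
Remainder = 010 (nonzero — an error is detected).

010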